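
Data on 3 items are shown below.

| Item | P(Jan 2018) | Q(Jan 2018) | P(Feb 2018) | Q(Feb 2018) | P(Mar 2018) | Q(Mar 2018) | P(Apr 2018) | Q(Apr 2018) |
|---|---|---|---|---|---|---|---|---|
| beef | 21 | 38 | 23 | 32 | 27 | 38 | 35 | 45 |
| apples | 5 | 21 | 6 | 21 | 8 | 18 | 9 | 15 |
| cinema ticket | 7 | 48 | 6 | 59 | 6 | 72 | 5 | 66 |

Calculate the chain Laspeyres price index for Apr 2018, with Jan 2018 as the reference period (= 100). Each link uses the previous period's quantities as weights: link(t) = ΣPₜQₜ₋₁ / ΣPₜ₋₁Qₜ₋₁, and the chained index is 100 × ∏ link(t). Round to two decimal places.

Link Jan 2018→Feb 2018:
ΣP(Feb 2018)Q(Jan 2018) = 23×38 + 6×21 + 6×48 = 874 + 126 + 288 = 1288
ΣP(Jan 2018)Q(Jan 2018) = 21×38 + 5×21 + 7×48 = 798 + 105 + 336 = 1239
link = 1288/1239 = 1.039548
Link Feb 2018→Mar 2018:
ΣP(Mar 2018)Q(Feb 2018) = 27×32 + 8×21 + 6×59 = 864 + 168 + 354 = 1386
ΣP(Feb 2018)Q(Feb 2018) = 23×32 + 6×21 + 6×59 = 736 + 126 + 354 = 1216
link = 1386/1216 = 1.139803
Link Mar 2018→Apr 2018:
ΣP(Apr 2018)Q(Mar 2018) = 35×38 + 9×18 + 5×72 = 1330 + 162 + 360 = 1852
ΣP(Mar 2018)Q(Mar 2018) = 27×38 + 8×18 + 6×72 = 1026 + 144 + 432 = 1602
link = 1852/1602 = 1.156055
Chained index = 100 × 1.039548 × 1.139803 × 1.156055 = 136.9786

136.98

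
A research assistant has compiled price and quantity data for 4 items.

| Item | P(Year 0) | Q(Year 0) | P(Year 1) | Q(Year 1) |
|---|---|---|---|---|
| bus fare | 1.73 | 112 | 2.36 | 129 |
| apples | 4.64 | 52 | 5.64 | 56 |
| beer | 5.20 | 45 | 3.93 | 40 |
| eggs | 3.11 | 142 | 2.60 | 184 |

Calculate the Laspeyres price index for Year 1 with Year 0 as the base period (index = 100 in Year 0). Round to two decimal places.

Laspeyres price index uses base-period quantities as weights.
ΣP(Year 1)·Q(Year 0) = 2.36×112 + 5.64×52 + 3.93×45 + 2.60×142 = 264.32 + 293.28 + 176.85 + 369.2 = 1103.65
ΣP(Year 0)·Q(Year 0) = 1.73×112 + 4.64×52 + 5.20×45 + 3.11×142 = 193.76 + 241.28 + 234 + 441.62 = 1110.66
Index = 1103.65 / 1110.66 × 100 = 99.3688

99.37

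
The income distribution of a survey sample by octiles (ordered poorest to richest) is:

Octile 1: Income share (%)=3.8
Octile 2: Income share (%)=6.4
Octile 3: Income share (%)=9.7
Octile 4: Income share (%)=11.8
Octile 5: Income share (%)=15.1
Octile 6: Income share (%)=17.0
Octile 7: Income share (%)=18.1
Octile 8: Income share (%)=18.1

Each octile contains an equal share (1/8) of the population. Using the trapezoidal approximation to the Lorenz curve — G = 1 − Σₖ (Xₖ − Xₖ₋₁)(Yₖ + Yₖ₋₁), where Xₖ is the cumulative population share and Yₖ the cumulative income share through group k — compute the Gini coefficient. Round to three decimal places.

Cumulative income shares Yₖ: 0.0380, 0.1020, 0.1990, 0.3170, 0.4680, 0.6380, 0.8190, 1.0000
Σ (Xₖ−Xₖ₋₁)(Yₖ+Yₖ₋₁) = (1/8)(0.0380+0.0000) + (1/8)(0.1020+0.0380) + (1/8)(0.1990+0.1020) + (1/8)(0.3170+0.1990) + (1/8)(0.4680+0.3170) + (1/8)(0.6380+0.4680) + (1/8)(0.8190+0.6380) + (1/8)(1.0000+0.8190)
  = 0.0047 + 0.0175 + 0.0376 + 0.0645 + 0.0981 + 0.1382 + 0.1821 + 0.2274 = 0.7702
G = 1 − 0.7702 = 0.2298

0.230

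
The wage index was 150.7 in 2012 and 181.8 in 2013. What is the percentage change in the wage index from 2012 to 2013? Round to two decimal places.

20.64%

Change = (181.8 − 150.7) / 150.7 × 100
       = 31.1 / 150.7 × 100 = 20.6370%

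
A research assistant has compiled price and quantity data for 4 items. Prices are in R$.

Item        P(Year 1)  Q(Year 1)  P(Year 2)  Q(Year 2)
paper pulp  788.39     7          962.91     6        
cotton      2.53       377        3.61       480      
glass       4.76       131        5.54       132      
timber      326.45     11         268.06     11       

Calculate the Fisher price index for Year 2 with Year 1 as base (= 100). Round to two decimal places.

110.14

Laspeyres component (base-period weights):
ΣP(Year 2)Q(Year 1) = 962.91×7 + 3.61×377 + 5.54×131 + 268.06×11 = 6740.37 + 1360.97 + 725.74 + 2948.66 = 11775.74
ΣP(Year 1)Q(Year 1) = 788.39×7 + 2.53×377 + 4.76×131 + 326.45×11 = 5518.73 + 953.81 + 623.56 + 3590.95 = 10687.05
L = 11775.74 / 10687.05 × 100 = 110.1870
Paasche component (current-period weights):
ΣP(Year 2)Q(Year 2) = 962.91×6 + 3.61×480 + 5.54×132 + 268.06×11 = 5777.46 + 1732.8 + 731.28 + 2948.66 = 11190.2
ΣP(Year 1)Q(Year 2) = 788.39×6 + 2.53×480 + 4.76×132 + 326.45×11 = 4730.34 + 1214.4 + 628.32 + 3590.95 = 10164.01
P = 11190.2 / 10164.01 × 100 = 110.0963
Fisher = √(L × P) = √(110.1870 × 110.0963) = 110.1416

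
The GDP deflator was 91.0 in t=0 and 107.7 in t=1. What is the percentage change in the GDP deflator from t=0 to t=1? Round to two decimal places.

18.35%

Change = (107.7 − 91.0) / 91.0 × 100
       = 16.7 / 91.0 × 100 = 18.3516%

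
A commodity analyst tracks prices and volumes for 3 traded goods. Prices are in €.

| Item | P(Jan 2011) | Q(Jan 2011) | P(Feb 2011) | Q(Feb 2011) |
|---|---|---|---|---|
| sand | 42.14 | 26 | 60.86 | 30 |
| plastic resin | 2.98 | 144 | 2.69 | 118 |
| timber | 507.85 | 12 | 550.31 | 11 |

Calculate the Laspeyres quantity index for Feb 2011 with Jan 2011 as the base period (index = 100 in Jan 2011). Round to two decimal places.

94.53

Laspeyres quantity index uses base-period prices as weights.
ΣP(Jan 2011)·Q(Feb 2011) = 42.14×30 + 2.98×118 + 507.85×11 = 1264.2 + 351.64 + 5586.35 = 7202.19
ΣP(Jan 2011)·Q(Jan 2011) = 42.14×26 + 2.98×144 + 507.85×12 = 1095.64 + 429.12 + 6094.2 = 7618.96
Index = 7202.19 / 7618.96 × 100 = 94.5298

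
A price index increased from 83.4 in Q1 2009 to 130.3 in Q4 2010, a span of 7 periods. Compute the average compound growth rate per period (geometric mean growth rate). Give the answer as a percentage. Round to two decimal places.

6.58%

Growth factor = (130.3/83.4)^(1/7) = (1.562350)^(1/7) = 1.065817
Growth rate = 1.065817 − 1 = 0.065817 = 6.5817%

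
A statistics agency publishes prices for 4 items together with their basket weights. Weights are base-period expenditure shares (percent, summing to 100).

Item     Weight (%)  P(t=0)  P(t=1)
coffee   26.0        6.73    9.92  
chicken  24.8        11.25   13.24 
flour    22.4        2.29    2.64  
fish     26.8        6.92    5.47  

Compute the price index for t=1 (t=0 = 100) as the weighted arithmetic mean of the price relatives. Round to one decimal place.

coffee: 26.0 × (9.92/6.73) = 26.0 × 1.473997 = 38.3239
chicken: 24.8 × (13.24/11.25) = 24.8 × 1.176889 = 29.1868
flour: 22.4 × (2.64/2.29) = 22.4 × 1.152838 = 25.8236
fish: 26.8 × (5.47/6.92) = 26.8 × 0.790462 = 21.1844
Index = Σ wᵢ·(p₁ᵢ/p₀ᵢ) = 38.3239 + 29.1868 + 25.8236 + 21.1844 = 114.5187

114.5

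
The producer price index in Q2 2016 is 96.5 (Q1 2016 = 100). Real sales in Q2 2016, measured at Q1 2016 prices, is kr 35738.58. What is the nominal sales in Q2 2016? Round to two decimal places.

34487.73

Nominal = Real × (Index/100) = 35738.58 × (96.5/100)
        = 35738.58 × 0.965 = 34487.7297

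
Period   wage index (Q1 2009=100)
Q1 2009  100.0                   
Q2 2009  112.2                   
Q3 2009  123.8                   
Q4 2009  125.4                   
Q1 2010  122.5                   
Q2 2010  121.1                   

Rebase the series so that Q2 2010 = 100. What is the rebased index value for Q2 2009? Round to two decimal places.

Rebased(Q2 2009) = 112.2 / 121.1 × 100 = 92.6507

92.65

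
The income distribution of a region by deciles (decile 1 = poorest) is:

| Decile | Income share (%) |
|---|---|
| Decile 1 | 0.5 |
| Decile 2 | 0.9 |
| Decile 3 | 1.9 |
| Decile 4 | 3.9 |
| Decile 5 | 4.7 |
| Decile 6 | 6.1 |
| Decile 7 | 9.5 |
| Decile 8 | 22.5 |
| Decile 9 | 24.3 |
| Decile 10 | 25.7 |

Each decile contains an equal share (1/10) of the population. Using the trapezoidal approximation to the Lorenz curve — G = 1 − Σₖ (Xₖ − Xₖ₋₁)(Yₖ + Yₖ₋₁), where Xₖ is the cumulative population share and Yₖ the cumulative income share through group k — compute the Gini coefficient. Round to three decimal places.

Cumulative income shares Yₖ: 0.0050, 0.0140, 0.0330, 0.0720, 0.1190, 0.1800, 0.2750, 0.5000, 0.7430, 1.0000
Σ (Xₖ−Xₖ₋₁)(Yₖ+Yₖ₋₁) = (1/10)(0.0050+0.0000) + (1/10)(0.0140+0.0050) + (1/10)(0.0330+0.0140) + (1/10)(0.0720+0.0330) + (1/10)(0.1190+0.0720) + (1/10)(0.1800+0.1190) + (1/10)(0.2750+0.1800) + (1/10)(0.5000+0.2750) + (1/10)(0.7430+0.5000) + (1/10)(1.0000+0.7430)
  = 0.0005 + 0.0019 + 0.0047 + 0.0105 + 0.0191 + 0.0299 + 0.0455 + 0.0775 + 0.1243 + 0.1743 = 0.4882
G = 1 − 0.4882 = 0.5118

0.512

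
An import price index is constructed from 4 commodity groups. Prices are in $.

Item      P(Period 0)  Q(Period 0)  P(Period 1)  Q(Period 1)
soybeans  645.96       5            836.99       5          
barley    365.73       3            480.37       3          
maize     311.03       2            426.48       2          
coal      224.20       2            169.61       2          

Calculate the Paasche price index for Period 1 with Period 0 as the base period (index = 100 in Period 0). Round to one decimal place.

126.3

Paasche price index uses current-period quantities as weights.
ΣP(Period 1)·Q(Period 1) = 836.99×5 + 480.37×3 + 426.48×2 + 169.61×2 = 4184.95 + 1441.11 + 852.96 + 339.22 = 6818.24
ΣP(Period 0)·Q(Period 1) = 645.96×5 + 365.73×3 + 311.03×2 + 224.20×2 = 3229.8 + 1097.19 + 622.06 + 448.4 = 5397.45
Index = 6818.24 / 5397.45 × 100 = 126.3234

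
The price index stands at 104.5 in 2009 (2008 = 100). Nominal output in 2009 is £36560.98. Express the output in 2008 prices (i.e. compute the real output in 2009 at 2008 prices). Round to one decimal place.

34986.6

Real = Nominal ÷ (Index/100) = 36560.98 ÷ (104.5/100)
     = 36560.98 ÷ 1.045 = 34986.5837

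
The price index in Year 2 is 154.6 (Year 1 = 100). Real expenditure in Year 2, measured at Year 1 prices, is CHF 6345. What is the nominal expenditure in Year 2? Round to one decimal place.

9809.4

Nominal = Real × (Index/100) = 6345 × (154.6/100)
        = 6345 × 1.546 = 9809.3700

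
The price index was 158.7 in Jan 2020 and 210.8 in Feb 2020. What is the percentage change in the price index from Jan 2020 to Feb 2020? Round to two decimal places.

32.83%

Change = (210.8 − 158.7) / 158.7 × 100
       = 52.1 / 158.7 × 100 = 32.8292%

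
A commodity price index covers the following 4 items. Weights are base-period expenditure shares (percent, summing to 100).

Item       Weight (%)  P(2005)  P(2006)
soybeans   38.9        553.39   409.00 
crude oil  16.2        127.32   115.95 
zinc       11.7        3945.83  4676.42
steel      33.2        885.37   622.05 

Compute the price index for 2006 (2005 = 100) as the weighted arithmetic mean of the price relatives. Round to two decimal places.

80.70

soybeans: 38.9 × (409.00/553.39) = 38.9 × 0.739081 = 28.7502
crude oil: 16.2 × (115.95/127.32) = 16.2 × 0.910697 = 14.7533
zinc: 11.7 × (4676.42/3945.83) = 11.7 × 1.185155 = 13.8663
steel: 33.2 × (622.05/885.37) = 33.2 × 0.702588 = 23.3259
Index = Σ wᵢ·(p₁ᵢ/p₀ᵢ) = 28.7502 + 14.7533 + 13.8663 + 23.3259 = 80.6958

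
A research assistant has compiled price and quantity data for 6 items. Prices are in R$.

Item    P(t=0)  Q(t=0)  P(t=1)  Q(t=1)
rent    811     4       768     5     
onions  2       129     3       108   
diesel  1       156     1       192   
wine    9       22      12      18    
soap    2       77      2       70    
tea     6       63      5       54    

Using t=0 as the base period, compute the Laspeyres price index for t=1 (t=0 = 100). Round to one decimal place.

99.1

Laspeyres price index uses base-period quantities as weights.
ΣP(t=1)·Q(t=0) = 768×4 + 3×129 + 1×156 + 12×22 + 2×77 + 5×63 = 3072 + 387 + 156 + 264 + 154 + 315 = 4348
ΣP(t=0)·Q(t=0) = 811×4 + 2×129 + 1×156 + 9×22 + 2×77 + 6×63 = 3244 + 258 + 156 + 198 + 154 + 378 = 4388
Index = 4348 / 4388 × 100 = 99.0884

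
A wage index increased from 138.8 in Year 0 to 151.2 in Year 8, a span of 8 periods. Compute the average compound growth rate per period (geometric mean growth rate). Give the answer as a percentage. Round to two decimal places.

Growth factor = (151.2/138.8)^(1/8) = (1.089337)^(1/8) = 1.010754
Growth rate = 1.010754 − 1 = 0.010754 = 1.0754%

1.08%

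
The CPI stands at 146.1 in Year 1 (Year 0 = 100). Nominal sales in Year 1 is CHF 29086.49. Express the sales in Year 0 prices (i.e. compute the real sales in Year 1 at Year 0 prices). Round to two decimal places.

Real = Nominal ÷ (Index/100) = 29086.49 ÷ (146.1/100)
     = 29086.49 ÷ 1.461 = 19908.6174

19908.62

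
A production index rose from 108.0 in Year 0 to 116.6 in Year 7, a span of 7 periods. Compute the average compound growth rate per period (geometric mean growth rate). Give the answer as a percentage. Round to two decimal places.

Growth factor = (116.6/108.0)^(1/7) = (1.079630)^(1/7) = 1.011006
Growth rate = 1.011006 − 1 = 0.011006 = 1.1006%

1.10%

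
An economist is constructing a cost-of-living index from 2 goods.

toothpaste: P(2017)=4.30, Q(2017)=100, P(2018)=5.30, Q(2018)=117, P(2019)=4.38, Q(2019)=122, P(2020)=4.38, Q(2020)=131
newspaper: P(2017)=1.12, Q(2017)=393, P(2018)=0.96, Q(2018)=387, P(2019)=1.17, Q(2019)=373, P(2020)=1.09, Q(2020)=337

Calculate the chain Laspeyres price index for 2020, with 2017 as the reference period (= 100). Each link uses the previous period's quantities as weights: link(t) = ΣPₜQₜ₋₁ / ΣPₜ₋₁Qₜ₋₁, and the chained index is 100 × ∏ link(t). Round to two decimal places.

98.37

Link 2017→2018:
ΣP(2018)Q(2017) = 5.30×100 + 0.96×393 = 530 + 377.28 = 907.28
ΣP(2017)Q(2017) = 4.30×100 + 1.12×393 = 430 + 440.16 = 870.16
link = 907.28/870.16 = 1.042659
Link 2018→2019:
ΣP(2019)Q(2018) = 4.38×117 + 1.17×387 = 512.46 + 452.79 = 965.25
ΣP(2018)Q(2018) = 5.30×117 + 0.96×387 = 620.1 + 371.52 = 991.62
link = 965.25/991.62 = 0.973407
Link 2019→2020:
ΣP(2020)Q(2019) = 4.38×122 + 1.09×373 = 534.36 + 406.57 = 940.93
ΣP(2019)Q(2019) = 4.38×122 + 1.17×373 = 534.36 + 436.41 = 970.77
link = 940.93/970.77 = 0.969262
Chained index = 100 × 1.042659 × 0.973407 × 0.969262 = 98.3734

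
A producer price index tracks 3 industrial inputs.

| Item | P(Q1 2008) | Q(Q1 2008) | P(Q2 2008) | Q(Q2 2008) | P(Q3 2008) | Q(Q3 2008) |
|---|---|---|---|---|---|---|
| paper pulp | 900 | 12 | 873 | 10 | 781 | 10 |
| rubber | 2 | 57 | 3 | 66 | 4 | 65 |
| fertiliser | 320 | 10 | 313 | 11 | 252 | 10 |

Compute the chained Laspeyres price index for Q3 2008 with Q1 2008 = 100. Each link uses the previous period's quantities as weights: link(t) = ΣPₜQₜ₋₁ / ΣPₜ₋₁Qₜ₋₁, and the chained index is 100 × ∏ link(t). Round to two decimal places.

Link Q1 2008→Q2 2008:
ΣP(Q2 2008)Q(Q1 2008) = 873×12 + 3×57 + 313×10 = 10476 + 171 + 3130 = 13777
ΣP(Q1 2008)Q(Q1 2008) = 900×12 + 2×57 + 320×10 = 10800 + 114 + 3200 = 14114
link = 13777/14114 = 0.976123
Link Q2 2008→Q3 2008:
ΣP(Q3 2008)Q(Q2 2008) = 781×10 + 4×66 + 252×11 = 7810 + 264 + 2772 = 10846
ΣP(Q2 2008)Q(Q2 2008) = 873×10 + 3×66 + 313×11 = 8730 + 198 + 3443 = 12371
link = 10846/12371 = 0.876728
Chained index = 100 × 0.976123 × 0.876728 = 85.5794

85.58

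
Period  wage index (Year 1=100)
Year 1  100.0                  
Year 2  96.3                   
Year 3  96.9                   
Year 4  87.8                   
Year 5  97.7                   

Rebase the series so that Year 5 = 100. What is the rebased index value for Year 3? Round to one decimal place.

Rebased(Year 3) = 96.9 / 97.7 × 100 = 99.1812

99.2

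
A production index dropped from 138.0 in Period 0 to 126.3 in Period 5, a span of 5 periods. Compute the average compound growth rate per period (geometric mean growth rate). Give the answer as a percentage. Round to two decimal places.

-1.76%

Growth factor = (126.3/138.0)^(1/5) = (0.915217)^(1/5) = 0.982437
Growth rate = 0.982437 − 1 = -0.017563 = -1.7563%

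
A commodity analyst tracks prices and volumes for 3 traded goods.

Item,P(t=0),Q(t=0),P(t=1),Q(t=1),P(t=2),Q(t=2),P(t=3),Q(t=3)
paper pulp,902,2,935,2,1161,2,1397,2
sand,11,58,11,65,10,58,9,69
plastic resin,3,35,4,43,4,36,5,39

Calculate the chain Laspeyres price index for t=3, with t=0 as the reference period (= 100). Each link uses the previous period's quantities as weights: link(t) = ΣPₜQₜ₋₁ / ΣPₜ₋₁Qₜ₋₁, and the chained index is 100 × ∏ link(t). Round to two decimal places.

Link t=0→t=1:
ΣP(t=1)Q(t=0) = 935×2 + 11×58 + 4×35 = 1870 + 638 + 140 = 2648
ΣP(t=0)Q(t=0) = 902×2 + 11×58 + 3×35 = 1804 + 638 + 105 = 2547
link = 2648/2547 = 1.039654
Link t=1→t=2:
ΣP(t=2)Q(t=1) = 1161×2 + 10×65 + 4×43 = 2322 + 650 + 172 = 3144
ΣP(t=1)Q(t=1) = 935×2 + 11×65 + 4×43 = 1870 + 715 + 172 = 2757
link = 3144/2757 = 1.140370
Link t=2→t=3:
ΣP(t=3)Q(t=2) = 1397×2 + 9×58 + 5×36 = 2794 + 522 + 180 = 3496
ΣP(t=2)Q(t=2) = 1161×2 + 10×58 + 4×36 = 2322 + 580 + 144 = 3046
link = 3496/3046 = 1.147735
Chained index = 100 × 1.039654 × 1.140370 × 1.147735 = 136.0744

136.07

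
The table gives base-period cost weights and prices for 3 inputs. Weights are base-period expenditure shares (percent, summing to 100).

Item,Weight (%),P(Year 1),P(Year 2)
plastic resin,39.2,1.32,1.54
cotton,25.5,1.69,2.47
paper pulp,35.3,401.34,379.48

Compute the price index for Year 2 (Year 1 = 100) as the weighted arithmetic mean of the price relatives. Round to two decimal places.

116.38

plastic resin: 39.2 × (1.54/1.32) = 39.2 × 1.166667 = 45.7333
cotton: 25.5 × (2.47/1.69) = 25.5 × 1.461538 = 37.2692
paper pulp: 35.3 × (379.48/401.34) = 35.3 × 0.945532 = 33.3773
Index = Σ wᵢ·(p₁ᵢ/p₀ᵢ) = 45.7333 + 37.2692 + 33.3773 = 116.3799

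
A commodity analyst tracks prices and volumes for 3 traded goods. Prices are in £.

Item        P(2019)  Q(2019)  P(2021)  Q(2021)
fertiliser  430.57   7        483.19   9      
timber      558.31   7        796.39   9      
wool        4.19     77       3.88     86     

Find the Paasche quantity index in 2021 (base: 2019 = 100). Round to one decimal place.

128.0

Paasche quantity index uses current-period prices as weights.
ΣP(2021)·Q(2021) = 483.19×9 + 796.39×9 + 3.88×86 = 4348.71 + 7167.51 + 333.68 = 11849.9
ΣP(2021)·Q(2019) = 483.19×7 + 796.39×7 + 3.88×77 = 3382.33 + 5574.73 + 298.76 = 9255.82
Index = 11849.9 / 9255.82 × 100 = 128.0265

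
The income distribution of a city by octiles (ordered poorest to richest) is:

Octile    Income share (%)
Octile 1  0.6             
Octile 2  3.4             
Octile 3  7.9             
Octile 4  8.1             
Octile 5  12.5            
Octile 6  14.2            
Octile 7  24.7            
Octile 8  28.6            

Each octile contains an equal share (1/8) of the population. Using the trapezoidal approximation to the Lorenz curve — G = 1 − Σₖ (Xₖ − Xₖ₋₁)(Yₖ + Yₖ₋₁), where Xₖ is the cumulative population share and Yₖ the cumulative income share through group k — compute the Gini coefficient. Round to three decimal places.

0.407

Cumulative income shares Yₖ: 0.0060, 0.0400, 0.1190, 0.2000, 0.3250, 0.4670, 0.7140, 1.0000
Σ (Xₖ−Xₖ₋₁)(Yₖ+Yₖ₋₁) = (1/8)(0.0060+0.0000) + (1/8)(0.0400+0.0060) + (1/8)(0.1190+0.0400) + (1/8)(0.2000+0.1190) + (1/8)(0.3250+0.2000) + (1/8)(0.4670+0.3250) + (1/8)(0.7140+0.4670) + (1/8)(1.0000+0.7140)
  = 0.0008 + 0.0057 + 0.0199 + 0.0399 + 0.0656 + 0.0990 + 0.1476 + 0.2142 = 0.5927
G = 1 − 0.5927 = 0.4073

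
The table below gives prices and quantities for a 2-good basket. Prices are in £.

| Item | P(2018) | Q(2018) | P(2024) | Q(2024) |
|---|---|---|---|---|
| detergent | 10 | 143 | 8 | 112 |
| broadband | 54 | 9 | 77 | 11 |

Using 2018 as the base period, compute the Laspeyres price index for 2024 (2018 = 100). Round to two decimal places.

Laspeyres price index uses base-period quantities as weights.
ΣP(2024)·Q(2018) = 8×143 + 77×9 = 1144 + 693 = 1837
ΣP(2018)·Q(2018) = 10×143 + 54×9 = 1430 + 486 = 1916
Index = 1837 / 1916 × 100 = 95.8768

95.88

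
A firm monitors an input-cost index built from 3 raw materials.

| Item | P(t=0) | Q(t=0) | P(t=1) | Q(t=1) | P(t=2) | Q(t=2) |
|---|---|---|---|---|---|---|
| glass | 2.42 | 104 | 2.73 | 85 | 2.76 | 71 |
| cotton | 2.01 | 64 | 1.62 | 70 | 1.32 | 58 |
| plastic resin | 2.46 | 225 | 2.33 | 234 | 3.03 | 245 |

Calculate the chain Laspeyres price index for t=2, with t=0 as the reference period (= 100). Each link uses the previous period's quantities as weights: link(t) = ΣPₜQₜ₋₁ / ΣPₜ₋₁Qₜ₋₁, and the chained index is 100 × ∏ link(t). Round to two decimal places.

Link t=0→t=1:
ΣP(t=1)Q(t=0) = 2.73×104 + 1.62×64 + 2.33×225 = 283.92 + 103.68 + 524.25 = 911.85
ΣP(t=0)Q(t=0) = 2.42×104 + 2.01×64 + 2.46×225 = 251.68 + 128.64 + 553.5 = 933.82
link = 911.85/933.82 = 0.976473
Link t=1→t=2:
ΣP(t=2)Q(t=1) = 2.76×85 + 1.32×70 + 3.03×234 = 234.6 + 92.4 + 709.02 = 1036.02
ΣP(t=1)Q(t=1) = 2.73×85 + 1.62×70 + 2.33×234 = 232.05 + 113.4 + 545.22 = 890.67
link = 1036.02/890.67 = 1.163192
Chained index = 100 × 0.976473 × 1.163192 = 113.5825

113.58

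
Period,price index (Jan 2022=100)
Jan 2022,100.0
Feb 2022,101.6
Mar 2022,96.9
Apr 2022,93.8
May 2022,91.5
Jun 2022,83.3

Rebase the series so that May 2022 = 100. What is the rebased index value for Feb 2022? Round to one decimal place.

111.0

Rebased(Feb 2022) = 101.6 / 91.5 × 100 = 111.0383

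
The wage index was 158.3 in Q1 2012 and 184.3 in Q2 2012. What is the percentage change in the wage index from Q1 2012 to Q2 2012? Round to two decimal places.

16.42%

Change = (184.3 − 158.3) / 158.3 × 100
       = 26.0 / 158.3 × 100 = 16.4245%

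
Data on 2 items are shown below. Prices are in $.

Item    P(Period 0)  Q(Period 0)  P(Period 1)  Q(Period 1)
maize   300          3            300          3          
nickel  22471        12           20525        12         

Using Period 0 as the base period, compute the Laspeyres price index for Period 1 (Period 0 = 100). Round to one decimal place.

Laspeyres price index uses base-period quantities as weights.
ΣP(Period 1)·Q(Period 0) = 300×3 + 20525×12 = 900 + 246300 = 247200
ΣP(Period 0)·Q(Period 0) = 300×3 + 22471×12 = 900 + 269652 = 270552
Index = 247200 / 270552 × 100 = 91.3688

91.4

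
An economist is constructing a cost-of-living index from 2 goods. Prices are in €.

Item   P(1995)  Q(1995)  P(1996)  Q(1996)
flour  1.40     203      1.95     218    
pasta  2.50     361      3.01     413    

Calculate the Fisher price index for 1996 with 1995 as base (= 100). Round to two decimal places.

124.82

Laspeyres component (base-period weights):
ΣP(1996)Q(1995) = 1.95×203 + 3.01×361 = 395.85 + 1086.61 = 1482.46
ΣP(1995)Q(1995) = 1.40×203 + 2.50×361 = 284.2 + 902.5 = 1186.7
L = 1482.46 / 1186.7 × 100 = 124.9229
Paasche component (current-period weights):
ΣP(1996)Q(1996) = 1.95×218 + 3.01×413 = 425.1 + 1243.13 = 1668.23
ΣP(1995)Q(1996) = 1.40×218 + 2.50×413 = 305.2 + 1032.5 = 1337.7
P = 1668.23 / 1337.7 × 100 = 124.7088
Fisher = √(L × P) = √(124.9229 × 124.7088) = 124.8158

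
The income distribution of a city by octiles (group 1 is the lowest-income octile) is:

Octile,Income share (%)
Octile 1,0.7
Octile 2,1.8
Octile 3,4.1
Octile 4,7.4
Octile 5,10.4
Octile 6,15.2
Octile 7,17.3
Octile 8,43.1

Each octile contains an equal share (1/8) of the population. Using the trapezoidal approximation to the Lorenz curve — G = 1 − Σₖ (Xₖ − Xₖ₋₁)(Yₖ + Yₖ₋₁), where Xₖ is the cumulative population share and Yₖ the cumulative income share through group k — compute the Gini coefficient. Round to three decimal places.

Cumulative income shares Yₖ: 0.0070, 0.0250, 0.0660, 0.1400, 0.2440, 0.3960, 0.5690, 1.0000
Σ (Xₖ−Xₖ₋₁)(Yₖ+Yₖ₋₁) = (1/8)(0.0070+0.0000) + (1/8)(0.0250+0.0070) + (1/8)(0.0660+0.0250) + (1/8)(0.1400+0.0660) + (1/8)(0.2440+0.1400) + (1/8)(0.3960+0.2440) + (1/8)(0.5690+0.3960) + (1/8)(1.0000+0.5690)
  = 0.0009 + 0.0040 + 0.0114 + 0.0258 + 0.0480 + 0.0800 + 0.1206 + 0.1961 = 0.4868
G = 1 − 0.4868 = 0.5132

0.513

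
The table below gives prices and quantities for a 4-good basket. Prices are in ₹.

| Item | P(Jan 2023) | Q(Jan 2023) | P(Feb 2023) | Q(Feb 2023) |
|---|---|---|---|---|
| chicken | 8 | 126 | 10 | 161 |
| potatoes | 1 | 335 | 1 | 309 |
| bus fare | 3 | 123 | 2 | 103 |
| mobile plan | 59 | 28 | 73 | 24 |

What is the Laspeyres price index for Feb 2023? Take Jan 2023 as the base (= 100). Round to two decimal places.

115.49

Laspeyres price index uses base-period quantities as weights.
ΣP(Feb 2023)·Q(Jan 2023) = 10×126 + 1×335 + 2×123 + 73×28 = 1260 + 335 + 246 + 2044 = 3885
ΣP(Jan 2023)·Q(Jan 2023) = 8×126 + 1×335 + 3×123 + 59×28 = 1008 + 335 + 369 + 1652 = 3364
Index = 3885 / 3364 × 100 = 115.4875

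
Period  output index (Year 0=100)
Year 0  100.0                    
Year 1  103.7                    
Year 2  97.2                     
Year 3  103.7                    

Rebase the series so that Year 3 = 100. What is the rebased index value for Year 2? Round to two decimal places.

Rebased(Year 2) = 97.2 / 103.7 × 100 = 93.7319

93.73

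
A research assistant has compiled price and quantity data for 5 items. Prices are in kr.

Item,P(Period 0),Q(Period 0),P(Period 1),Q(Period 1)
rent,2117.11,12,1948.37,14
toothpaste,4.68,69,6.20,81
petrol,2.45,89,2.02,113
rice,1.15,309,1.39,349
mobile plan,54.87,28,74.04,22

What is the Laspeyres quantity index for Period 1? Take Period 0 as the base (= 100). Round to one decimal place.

114.6

Laspeyres quantity index uses base-period prices as weights.
ΣP(Period 0)·Q(Period 1) = 2117.11×14 + 4.68×81 + 2.45×113 + 1.15×349 + 54.87×22 = 29639.54 + 379.08 + 276.85 + 401.35 + 1207.14 = 31903.96
ΣP(Period 0)·Q(Period 0) = 2117.11×12 + 4.68×69 + 2.45×89 + 1.15×309 + 54.87×28 = 25405.32 + 322.92 + 218.05 + 355.35 + 1536.36 = 27838
Index = 31903.96 / 27838 × 100 = 114.6058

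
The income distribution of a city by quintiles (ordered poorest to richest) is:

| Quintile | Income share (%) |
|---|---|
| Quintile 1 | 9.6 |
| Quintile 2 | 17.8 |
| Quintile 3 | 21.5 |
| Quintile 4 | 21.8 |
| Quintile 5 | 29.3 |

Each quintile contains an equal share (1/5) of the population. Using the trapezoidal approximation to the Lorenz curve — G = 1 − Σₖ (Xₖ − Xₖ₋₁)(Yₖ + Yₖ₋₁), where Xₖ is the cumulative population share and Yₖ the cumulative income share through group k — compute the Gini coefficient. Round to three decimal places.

Cumulative income shares Yₖ: 0.0960, 0.2740, 0.4890, 0.7070, 1.0000
Σ (Xₖ−Xₖ₋₁)(Yₖ+Yₖ₋₁) = (1/5)(0.0960+0.0000) + (1/5)(0.2740+0.0960) + (1/5)(0.4890+0.2740) + (1/5)(0.7070+0.4890) + (1/5)(1.0000+0.7070)
  = 0.0192 + 0.0740 + 0.1526 + 0.2392 + 0.3414 = 0.8264
G = 1 − 0.8264 = 0.1736

0.174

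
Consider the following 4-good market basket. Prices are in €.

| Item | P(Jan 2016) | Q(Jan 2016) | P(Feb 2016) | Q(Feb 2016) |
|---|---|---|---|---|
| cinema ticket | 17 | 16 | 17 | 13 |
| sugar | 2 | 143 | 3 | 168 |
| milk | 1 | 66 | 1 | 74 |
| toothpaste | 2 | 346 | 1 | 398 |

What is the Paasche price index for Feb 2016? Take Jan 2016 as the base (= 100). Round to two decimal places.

Paasche price index uses current-period quantities as weights.
ΣP(Feb 2016)·Q(Feb 2016) = 17×13 + 3×168 + 1×74 + 1×398 = 221 + 504 + 74 + 398 = 1197
ΣP(Jan 2016)·Q(Feb 2016) = 17×13 + 2×168 + 1×74 + 2×398 = 221 + 336 + 74 + 796 = 1427
Index = 1197 / 1427 × 100 = 83.8823

83.88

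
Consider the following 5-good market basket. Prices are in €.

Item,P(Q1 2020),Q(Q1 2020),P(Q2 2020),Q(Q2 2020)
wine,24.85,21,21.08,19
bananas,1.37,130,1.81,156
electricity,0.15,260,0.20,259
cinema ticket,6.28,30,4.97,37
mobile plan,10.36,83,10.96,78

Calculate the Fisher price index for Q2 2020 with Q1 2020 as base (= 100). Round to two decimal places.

Laspeyres component (base-period weights):
ΣP(Q2 2020)Q(Q1 2020) = 21.08×21 + 1.81×130 + 0.20×260 + 4.97×30 + 10.96×83 = 442.68 + 235.3 + 52 + 149.1 + 909.68 = 1788.76
ΣP(Q1 2020)Q(Q1 2020) = 24.85×21 + 1.37×130 + 0.15×260 + 6.28×30 + 10.36×83 = 521.85 + 178.1 + 39 + 188.4 + 859.88 = 1787.23
L = 1788.76 / 1787.23 × 100 = 100.0856
Paasche component (current-period weights):
ΣP(Q2 2020)Q(Q2 2020) = 21.08×19 + 1.81×156 + 0.20×259 + 4.97×37 + 10.96×78 = 400.52 + 282.36 + 51.8 + 183.89 + 854.88 = 1773.45
ΣP(Q1 2020)Q(Q2 2020) = 24.85×19 + 1.37×156 + 0.15×259 + 6.28×37 + 10.36×78 = 472.15 + 213.72 + 38.85 + 232.36 + 808.08 = 1765.16
P = 1773.45 / 1765.16 × 100 = 100.4696
Fisher = √(L × P) = √(100.0856 × 100.4696) = 100.2774

100.28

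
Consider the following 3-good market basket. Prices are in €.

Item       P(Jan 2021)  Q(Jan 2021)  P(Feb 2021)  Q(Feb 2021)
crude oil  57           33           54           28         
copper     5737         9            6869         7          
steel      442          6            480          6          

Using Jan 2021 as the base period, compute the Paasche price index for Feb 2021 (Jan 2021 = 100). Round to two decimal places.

118.17

Paasche price index uses current-period quantities as weights.
ΣP(Feb 2021)·Q(Feb 2021) = 54×28 + 6869×7 + 480×6 = 1512 + 48083 + 2880 = 52475
ΣP(Jan 2021)·Q(Feb 2021) = 57×28 + 5737×7 + 442×6 = 1596 + 40159 + 2652 = 44407
Index = 52475 / 44407 × 100 = 118.1683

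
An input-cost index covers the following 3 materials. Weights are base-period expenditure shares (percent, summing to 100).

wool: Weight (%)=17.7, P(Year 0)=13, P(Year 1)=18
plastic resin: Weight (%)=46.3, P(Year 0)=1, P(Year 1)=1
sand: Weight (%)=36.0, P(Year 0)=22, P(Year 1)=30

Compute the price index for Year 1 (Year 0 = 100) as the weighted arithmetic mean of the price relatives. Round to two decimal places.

119.90

wool: 17.7 × (18/13) = 17.7 × 1.384615 = 24.5077
plastic resin: 46.3 × (1/1) = 46.3 × 1.000000 = 46.3000
sand: 36.0 × (30/22) = 36.0 × 1.363636 = 49.0909
Index = Σ wᵢ·(p₁ᵢ/p₀ᵢ) = 24.5077 + 46.3000 + 49.0909 = 119.8986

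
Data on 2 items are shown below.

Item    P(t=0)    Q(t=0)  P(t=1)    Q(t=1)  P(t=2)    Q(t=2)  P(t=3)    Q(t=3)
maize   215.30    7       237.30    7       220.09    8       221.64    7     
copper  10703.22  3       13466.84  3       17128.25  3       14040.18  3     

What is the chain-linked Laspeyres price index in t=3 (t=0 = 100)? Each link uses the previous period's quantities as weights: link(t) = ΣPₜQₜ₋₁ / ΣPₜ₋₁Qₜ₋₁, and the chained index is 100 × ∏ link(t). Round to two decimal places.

130.03

Link t=0→t=1:
ΣP(t=1)Q(t=0) = 237.30×7 + 13466.84×3 = 1661.1 + 40400.52 = 42061.62
ΣP(t=0)Q(t=0) = 215.30×7 + 10703.22×3 = 1507.1 + 32109.66 = 33616.76
link = 42061.62/33616.76 = 1.251210
Link t=1→t=2:
ΣP(t=2)Q(t=1) = 220.09×7 + 17128.25×3 = 1540.63 + 51384.75 = 52925.38
ΣP(t=1)Q(t=1) = 237.30×7 + 13466.84×3 = 1661.1 + 40400.52 = 42061.62
link = 52925.38/42061.62 = 1.258282
Link t=2→t=3:
ΣP(t=3)Q(t=2) = 221.64×8 + 14040.18×3 = 1773.12 + 42120.54 = 43893.66
ΣP(t=2)Q(t=2) = 220.09×8 + 17128.25×3 = 1760.72 + 51384.75 = 53145.47
link = 43893.66/53145.47 = 0.825915
Chained index = 100 × 1.251210 × 1.258282 × 0.825915 = 130.0300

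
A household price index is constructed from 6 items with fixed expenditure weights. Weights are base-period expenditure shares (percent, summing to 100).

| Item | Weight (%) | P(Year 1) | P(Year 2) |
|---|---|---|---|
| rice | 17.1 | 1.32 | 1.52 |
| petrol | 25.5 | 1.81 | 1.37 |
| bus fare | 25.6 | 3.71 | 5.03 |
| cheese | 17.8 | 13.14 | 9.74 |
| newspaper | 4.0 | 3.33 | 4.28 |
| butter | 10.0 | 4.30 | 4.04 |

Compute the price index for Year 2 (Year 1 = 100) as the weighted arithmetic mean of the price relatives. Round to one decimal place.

101.4

rice: 17.1 × (1.52/1.32) = 17.1 × 1.151515 = 19.6909
petrol: 25.5 × (1.37/1.81) = 25.5 × 0.756906 = 19.3011
bus fare: 25.6 × (5.03/3.71) = 25.6 × 1.355795 = 34.7084
cheese: 17.8 × (9.74/13.14) = 17.8 × 0.741248 = 13.1942
newspaper: 4.0 × (4.28/3.33) = 4.0 × 1.285285 = 5.1411
butter: 10.0 × (4.04/4.30) = 10.0 × 0.939535 = 9.3953
Index = Σ wᵢ·(p₁ᵢ/p₀ᵢ) = 19.6909 + 19.3011 + 34.7084 + 13.1942 + 5.1411 + 9.3953 = 101.4311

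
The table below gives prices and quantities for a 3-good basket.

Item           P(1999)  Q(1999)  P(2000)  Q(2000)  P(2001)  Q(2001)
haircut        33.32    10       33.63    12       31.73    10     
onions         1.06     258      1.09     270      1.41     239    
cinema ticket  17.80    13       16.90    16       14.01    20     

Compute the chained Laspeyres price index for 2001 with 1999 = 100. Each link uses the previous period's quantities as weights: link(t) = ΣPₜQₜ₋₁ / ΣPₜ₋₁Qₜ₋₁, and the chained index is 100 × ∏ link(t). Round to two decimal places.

Link 1999→2000:
ΣP(2000)Q(1999) = 33.63×10 + 1.09×258 + 16.90×13 = 336.3 + 281.22 + 219.7 = 837.22
ΣP(1999)Q(1999) = 33.32×10 + 1.06×258 + 17.80×13 = 333.2 + 273.48 + 231.4 = 838.08
link = 837.22/838.08 = 0.998974
Link 2000→2001:
ΣP(2001)Q(2000) = 31.73×12 + 1.41×270 + 14.01×16 = 380.76 + 380.7 + 224.16 = 985.62
ΣP(2000)Q(2000) = 33.63×12 + 1.09×270 + 16.90×16 = 403.56 + 294.3 + 270.4 = 968.26
link = 985.62/968.26 = 1.017929
Chained index = 100 × 0.998974 × 1.017929 = 101.6885

101.69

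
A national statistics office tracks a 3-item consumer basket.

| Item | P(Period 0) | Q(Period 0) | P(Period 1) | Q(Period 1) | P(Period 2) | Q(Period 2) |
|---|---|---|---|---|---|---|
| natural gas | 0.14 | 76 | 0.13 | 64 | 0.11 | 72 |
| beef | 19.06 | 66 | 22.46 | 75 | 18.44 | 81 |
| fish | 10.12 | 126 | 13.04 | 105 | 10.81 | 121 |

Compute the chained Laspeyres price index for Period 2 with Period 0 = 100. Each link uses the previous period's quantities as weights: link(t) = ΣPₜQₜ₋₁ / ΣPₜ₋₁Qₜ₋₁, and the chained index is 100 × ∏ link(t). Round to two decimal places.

Link Period 0→Period 1:
ΣP(Period 1)Q(Period 0) = 0.13×76 + 22.46×66 + 13.04×126 = 9.88 + 1482.36 + 1643.04 = 3135.28
ΣP(Period 0)Q(Period 0) = 0.14×76 + 19.06×66 + 10.12×126 = 10.64 + 1257.96 + 1275.12 = 2543.72
link = 3135.28/2543.72 = 1.232557
Link Period 1→Period 2:
ΣP(Period 2)Q(Period 1) = 0.11×64 + 18.44×75 + 10.81×105 = 7.04 + 1383 + 1135.05 = 2525.09
ΣP(Period 1)Q(Period 1) = 0.13×64 + 22.46×75 + 13.04×105 = 8.32 + 1684.5 + 1369.2 = 3062.02
link = 2525.09/3062.02 = 0.824648
Chained index = 100 × 1.232557 × 0.824648 = 101.6426

101.64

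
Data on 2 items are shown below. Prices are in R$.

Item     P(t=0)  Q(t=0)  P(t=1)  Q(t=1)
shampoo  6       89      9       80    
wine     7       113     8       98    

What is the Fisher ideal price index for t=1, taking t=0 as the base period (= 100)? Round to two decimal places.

Laspeyres component (base-period weights):
ΣP(t=1)Q(t=0) = 9×89 + 8×113 = 801 + 904 = 1705
ΣP(t=0)Q(t=0) = 6×89 + 7×113 = 534 + 791 = 1325
L = 1705 / 1325 × 100 = 128.6792
Paasche component (current-period weights):
ΣP(t=1)Q(t=1) = 9×80 + 8×98 = 720 + 784 = 1504
ΣP(t=0)Q(t=1) = 6×80 + 7×98 = 480 + 686 = 1166
P = 1504 / 1166 × 100 = 128.9880
Fisher = √(L × P) = √(128.6792 × 128.9880) = 128.8335

128.83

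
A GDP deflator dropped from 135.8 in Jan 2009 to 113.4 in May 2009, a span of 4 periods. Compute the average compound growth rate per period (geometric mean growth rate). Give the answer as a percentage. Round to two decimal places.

-4.41%

Growth factor = (113.4/135.8)^(1/4) = (0.835052)^(1/4) = 0.955935
Growth rate = 0.955935 − 1 = -0.044065 = -4.4065%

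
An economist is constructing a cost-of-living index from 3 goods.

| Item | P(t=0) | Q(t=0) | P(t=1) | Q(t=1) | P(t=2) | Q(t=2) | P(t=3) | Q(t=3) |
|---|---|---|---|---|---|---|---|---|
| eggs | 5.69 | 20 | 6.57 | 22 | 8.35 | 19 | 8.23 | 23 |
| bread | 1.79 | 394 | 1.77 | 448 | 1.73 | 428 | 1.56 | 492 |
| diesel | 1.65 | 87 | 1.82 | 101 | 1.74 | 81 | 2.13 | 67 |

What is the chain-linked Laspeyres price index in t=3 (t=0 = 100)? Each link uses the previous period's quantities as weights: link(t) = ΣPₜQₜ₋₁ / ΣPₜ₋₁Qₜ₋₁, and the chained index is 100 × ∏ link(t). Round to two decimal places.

99.42

Link t=0→t=1:
ΣP(t=1)Q(t=0) = 6.57×20 + 1.77×394 + 1.82×87 = 131.4 + 697.38 + 158.34 = 987.12
ΣP(t=0)Q(t=0) = 5.69×20 + 1.79×394 + 1.65×87 = 113.8 + 705.26 + 143.55 = 962.61
link = 987.12/962.61 = 1.025462
Link t=1→t=2:
ΣP(t=2)Q(t=1) = 8.35×22 + 1.73×448 + 1.74×101 = 183.7 + 775.04 + 175.74 = 1134.48
ΣP(t=1)Q(t=1) = 6.57×22 + 1.77×448 + 1.82×101 = 144.54 + 792.96 + 183.82 = 1121.32
link = 1134.48/1121.32 = 1.011736
Link t=2→t=3:
ΣP(t=3)Q(t=2) = 8.23×19 + 1.56×428 + 2.13×81 = 156.37 + 667.68 + 172.53 = 996.58
ΣP(t=2)Q(t=2) = 8.35×19 + 1.73×428 + 1.74×81 = 158.65 + 740.44 + 140.94 = 1040.03
link = 996.58/1040.03 = 0.958222
Chained index = 100 × 1.025462 × 1.011736 × 0.958222 = 99.4153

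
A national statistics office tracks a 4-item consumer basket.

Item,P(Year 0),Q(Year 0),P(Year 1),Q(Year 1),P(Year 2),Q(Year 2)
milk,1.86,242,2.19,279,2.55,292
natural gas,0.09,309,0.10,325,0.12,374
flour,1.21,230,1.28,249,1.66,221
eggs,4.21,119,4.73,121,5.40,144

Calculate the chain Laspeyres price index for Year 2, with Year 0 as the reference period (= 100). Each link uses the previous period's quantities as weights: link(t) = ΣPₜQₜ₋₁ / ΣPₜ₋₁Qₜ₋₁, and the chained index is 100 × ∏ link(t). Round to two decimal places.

Link Year 0→Year 1:
ΣP(Year 1)Q(Year 0) = 2.19×242 + 0.10×309 + 1.28×230 + 4.73×119 = 529.98 + 30.9 + 294.4 + 562.87 = 1418.15
ΣP(Year 0)Q(Year 0) = 1.86×242 + 0.09×309 + 1.21×230 + 4.21×119 = 450.12 + 27.81 + 278.3 + 500.99 = 1257.22
link = 1418.15/1257.22 = 1.128005
Link Year 1→Year 2:
ΣP(Year 2)Q(Year 1) = 2.55×279 + 0.12×325 + 1.66×249 + 5.40×121 = 711.45 + 39 + 413.34 + 653.4 = 1817.19
ΣP(Year 1)Q(Year 1) = 2.19×279 + 0.10×325 + 1.28×249 + 4.73×121 = 611.01 + 32.5 + 318.72 + 572.33 = 1534.56
link = 1817.19/1534.56 = 1.184177
Chained index = 100 × 1.128005 × 1.184177 = 133.5757

133.58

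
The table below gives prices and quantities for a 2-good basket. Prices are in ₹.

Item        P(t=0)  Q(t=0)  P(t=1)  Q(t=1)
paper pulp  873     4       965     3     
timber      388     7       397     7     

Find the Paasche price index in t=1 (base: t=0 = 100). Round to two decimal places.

Paasche price index uses current-period quantities as weights.
ΣP(t=1)·Q(t=1) = 965×3 + 397×7 = 2895 + 2779 = 5674
ΣP(t=0)·Q(t=1) = 873×3 + 388×7 = 2619 + 2716 = 5335
Index = 5674 / 5335 × 100 = 106.3543

106.35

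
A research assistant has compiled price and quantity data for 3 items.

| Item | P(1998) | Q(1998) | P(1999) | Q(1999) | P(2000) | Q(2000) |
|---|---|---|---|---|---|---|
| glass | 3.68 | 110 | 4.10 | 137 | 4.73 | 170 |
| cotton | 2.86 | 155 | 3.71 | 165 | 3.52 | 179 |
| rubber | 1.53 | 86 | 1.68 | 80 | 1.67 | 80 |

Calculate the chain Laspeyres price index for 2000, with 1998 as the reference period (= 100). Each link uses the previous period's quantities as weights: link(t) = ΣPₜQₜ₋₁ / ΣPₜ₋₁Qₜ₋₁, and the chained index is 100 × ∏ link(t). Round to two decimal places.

124.43

Link 1998→1999:
ΣP(1999)Q(1998) = 4.10×110 + 3.71×155 + 1.68×86 = 451 + 575.05 + 144.48 = 1170.53
ΣP(1998)Q(1998) = 3.68×110 + 2.86×155 + 1.53×86 = 404.8 + 443.3 + 131.58 = 979.68
link = 1170.53/979.68 = 1.194809
Link 1999→2000:
ΣP(2000)Q(1999) = 4.73×137 + 3.52×165 + 1.67×80 = 648.01 + 580.8 + 133.6 = 1362.41
ΣP(1999)Q(1999) = 4.10×137 + 3.71×165 + 1.68×80 = 561.7 + 612.15 + 134.4 = 1308.25
link = 1362.41/1308.25 = 1.041399
Chained index = 100 × 1.194809 × 1.041399 = 124.4272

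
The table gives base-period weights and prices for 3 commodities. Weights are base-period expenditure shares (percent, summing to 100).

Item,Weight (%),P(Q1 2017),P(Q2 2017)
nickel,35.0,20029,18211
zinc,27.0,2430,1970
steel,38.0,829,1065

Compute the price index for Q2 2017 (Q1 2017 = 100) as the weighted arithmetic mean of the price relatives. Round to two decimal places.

nickel: 35.0 × (18211/20029) = 35.0 × 0.909232 = 31.8231
zinc: 27.0 × (1970/2430) = 27.0 × 0.810700 = 21.8889
steel: 38.0 × (1065/829) = 38.0 × 1.284680 = 48.8179
Index = Σ wᵢ·(p₁ᵢ/p₀ᵢ) = 31.8231 + 21.8889 + 48.8179 = 102.5298

102.53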